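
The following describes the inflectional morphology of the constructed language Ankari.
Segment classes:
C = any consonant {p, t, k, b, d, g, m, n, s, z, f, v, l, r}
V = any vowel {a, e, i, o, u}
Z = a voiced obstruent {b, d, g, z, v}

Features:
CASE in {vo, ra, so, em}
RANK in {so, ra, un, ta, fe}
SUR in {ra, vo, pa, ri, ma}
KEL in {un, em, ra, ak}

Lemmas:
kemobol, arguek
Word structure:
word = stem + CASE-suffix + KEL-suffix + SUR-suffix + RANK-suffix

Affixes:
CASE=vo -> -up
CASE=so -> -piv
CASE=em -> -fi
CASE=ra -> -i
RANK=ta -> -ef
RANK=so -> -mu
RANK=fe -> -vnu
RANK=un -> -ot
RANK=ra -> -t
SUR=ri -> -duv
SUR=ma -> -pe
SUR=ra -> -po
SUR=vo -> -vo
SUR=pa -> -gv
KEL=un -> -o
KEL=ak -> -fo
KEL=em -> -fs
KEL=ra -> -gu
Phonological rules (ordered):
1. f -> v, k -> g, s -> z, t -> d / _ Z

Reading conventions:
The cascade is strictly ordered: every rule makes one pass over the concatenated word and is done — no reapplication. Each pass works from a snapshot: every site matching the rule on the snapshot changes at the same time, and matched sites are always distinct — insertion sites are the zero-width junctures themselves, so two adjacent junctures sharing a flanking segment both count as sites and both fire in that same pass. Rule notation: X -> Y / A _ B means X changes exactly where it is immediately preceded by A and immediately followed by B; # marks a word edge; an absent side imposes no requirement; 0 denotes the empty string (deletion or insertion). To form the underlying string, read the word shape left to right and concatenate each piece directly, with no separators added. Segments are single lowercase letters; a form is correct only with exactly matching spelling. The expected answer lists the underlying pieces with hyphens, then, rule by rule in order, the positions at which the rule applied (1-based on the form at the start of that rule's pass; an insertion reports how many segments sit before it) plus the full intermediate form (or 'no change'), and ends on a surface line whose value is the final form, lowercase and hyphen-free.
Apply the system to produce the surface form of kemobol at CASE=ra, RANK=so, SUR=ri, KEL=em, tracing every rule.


underlying: kemobol-i-fs-duv-mu
1. f -> v, k -> g, s -> z, t -> d / _ Z: fires at position(s) 10: kemobolifzduvmu
surface: kemobolifzduvmu


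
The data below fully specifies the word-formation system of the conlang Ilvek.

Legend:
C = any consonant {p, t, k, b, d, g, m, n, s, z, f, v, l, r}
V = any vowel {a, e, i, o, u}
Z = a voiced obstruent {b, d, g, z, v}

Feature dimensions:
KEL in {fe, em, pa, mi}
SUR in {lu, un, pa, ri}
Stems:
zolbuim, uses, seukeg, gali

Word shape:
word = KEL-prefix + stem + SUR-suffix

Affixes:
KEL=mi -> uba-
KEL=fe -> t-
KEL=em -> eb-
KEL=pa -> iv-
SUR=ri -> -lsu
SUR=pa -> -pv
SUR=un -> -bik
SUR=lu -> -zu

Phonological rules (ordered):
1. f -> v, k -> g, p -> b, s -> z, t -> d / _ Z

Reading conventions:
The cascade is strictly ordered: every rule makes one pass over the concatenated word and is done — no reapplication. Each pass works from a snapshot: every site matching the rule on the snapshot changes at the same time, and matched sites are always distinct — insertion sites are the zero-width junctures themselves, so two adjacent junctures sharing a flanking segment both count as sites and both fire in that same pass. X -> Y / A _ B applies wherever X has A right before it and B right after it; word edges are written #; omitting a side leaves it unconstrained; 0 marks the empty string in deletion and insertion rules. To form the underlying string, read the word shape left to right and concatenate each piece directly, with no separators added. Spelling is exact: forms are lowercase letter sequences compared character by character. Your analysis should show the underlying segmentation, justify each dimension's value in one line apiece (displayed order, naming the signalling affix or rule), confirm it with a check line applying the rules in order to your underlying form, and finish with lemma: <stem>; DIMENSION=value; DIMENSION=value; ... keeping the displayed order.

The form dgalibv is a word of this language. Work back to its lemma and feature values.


underlying: t-gali-pv
KEL=fe - signalled by the affix t-
SUR=pa - signalled by the affix -pv
check: tgalipv -> dgalibv
lemma: gali; KEL=fe; SUR=pa


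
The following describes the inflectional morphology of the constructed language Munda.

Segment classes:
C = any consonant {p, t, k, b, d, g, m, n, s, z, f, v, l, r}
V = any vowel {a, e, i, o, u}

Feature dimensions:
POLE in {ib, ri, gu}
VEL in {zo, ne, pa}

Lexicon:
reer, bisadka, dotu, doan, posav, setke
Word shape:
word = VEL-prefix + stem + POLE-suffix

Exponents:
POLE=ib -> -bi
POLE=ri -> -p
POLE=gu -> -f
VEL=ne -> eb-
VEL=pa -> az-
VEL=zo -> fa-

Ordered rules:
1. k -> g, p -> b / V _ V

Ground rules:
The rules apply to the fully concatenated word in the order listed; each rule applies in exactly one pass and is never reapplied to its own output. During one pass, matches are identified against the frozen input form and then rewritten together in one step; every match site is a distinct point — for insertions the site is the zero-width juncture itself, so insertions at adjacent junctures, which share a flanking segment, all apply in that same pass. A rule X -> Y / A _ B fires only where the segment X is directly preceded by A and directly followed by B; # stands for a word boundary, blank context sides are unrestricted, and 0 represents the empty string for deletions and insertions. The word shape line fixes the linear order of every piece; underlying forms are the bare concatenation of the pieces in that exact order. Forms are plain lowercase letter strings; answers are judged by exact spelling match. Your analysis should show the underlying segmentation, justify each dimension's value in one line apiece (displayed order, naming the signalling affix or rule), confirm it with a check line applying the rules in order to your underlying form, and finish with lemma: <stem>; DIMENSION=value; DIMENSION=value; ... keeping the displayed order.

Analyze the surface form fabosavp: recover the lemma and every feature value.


underlying: fa-posav-p
POLE=ri - signalled by the affix -p
VEL=zo - signalled by the affix fa-
check: faposavp -> fabosavp
lemma: posav; POLE=ri; VEL=zo


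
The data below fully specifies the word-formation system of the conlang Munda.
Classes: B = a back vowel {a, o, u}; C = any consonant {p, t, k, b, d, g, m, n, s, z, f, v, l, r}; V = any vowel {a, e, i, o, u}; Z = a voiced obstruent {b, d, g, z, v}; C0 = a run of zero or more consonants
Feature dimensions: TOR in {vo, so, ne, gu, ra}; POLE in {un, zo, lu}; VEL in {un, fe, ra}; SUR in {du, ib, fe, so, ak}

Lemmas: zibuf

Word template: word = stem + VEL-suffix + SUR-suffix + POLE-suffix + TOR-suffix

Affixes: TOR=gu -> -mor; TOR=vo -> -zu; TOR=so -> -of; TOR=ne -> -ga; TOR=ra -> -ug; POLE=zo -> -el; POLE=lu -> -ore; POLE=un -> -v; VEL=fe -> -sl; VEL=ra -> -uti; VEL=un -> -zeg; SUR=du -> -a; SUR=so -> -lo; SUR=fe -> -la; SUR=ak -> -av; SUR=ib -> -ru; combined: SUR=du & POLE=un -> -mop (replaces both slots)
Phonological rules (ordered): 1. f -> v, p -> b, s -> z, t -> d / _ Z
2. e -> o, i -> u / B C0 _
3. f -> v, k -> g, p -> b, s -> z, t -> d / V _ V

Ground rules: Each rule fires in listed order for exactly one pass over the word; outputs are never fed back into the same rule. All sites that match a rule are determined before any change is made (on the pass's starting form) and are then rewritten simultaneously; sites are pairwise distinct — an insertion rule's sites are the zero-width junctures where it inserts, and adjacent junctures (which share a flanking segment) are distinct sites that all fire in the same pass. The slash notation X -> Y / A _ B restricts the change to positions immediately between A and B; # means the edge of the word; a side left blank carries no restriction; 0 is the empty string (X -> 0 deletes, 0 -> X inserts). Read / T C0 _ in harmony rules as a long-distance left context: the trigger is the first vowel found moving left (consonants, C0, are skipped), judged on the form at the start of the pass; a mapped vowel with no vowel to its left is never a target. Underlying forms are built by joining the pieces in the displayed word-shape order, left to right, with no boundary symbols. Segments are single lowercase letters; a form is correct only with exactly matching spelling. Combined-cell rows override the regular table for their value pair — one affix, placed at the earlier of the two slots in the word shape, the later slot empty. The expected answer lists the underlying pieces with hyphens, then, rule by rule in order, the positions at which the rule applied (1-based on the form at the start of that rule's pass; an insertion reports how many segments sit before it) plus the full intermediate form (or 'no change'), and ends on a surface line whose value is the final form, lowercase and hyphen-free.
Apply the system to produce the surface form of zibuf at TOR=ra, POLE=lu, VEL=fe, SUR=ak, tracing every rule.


underlying: zibuf-sl-av-ore-ug
1. f -> v, p -> b, s -> z, t -> d / _ Z: no change
2. e -> o, i -> u / B C0 _: fires at position(s) 12: zibufslavoroug
3. f -> v, k -> g, p -> b, s -> z, t -> d / V _ V: no change
surface: zibufslavoroug


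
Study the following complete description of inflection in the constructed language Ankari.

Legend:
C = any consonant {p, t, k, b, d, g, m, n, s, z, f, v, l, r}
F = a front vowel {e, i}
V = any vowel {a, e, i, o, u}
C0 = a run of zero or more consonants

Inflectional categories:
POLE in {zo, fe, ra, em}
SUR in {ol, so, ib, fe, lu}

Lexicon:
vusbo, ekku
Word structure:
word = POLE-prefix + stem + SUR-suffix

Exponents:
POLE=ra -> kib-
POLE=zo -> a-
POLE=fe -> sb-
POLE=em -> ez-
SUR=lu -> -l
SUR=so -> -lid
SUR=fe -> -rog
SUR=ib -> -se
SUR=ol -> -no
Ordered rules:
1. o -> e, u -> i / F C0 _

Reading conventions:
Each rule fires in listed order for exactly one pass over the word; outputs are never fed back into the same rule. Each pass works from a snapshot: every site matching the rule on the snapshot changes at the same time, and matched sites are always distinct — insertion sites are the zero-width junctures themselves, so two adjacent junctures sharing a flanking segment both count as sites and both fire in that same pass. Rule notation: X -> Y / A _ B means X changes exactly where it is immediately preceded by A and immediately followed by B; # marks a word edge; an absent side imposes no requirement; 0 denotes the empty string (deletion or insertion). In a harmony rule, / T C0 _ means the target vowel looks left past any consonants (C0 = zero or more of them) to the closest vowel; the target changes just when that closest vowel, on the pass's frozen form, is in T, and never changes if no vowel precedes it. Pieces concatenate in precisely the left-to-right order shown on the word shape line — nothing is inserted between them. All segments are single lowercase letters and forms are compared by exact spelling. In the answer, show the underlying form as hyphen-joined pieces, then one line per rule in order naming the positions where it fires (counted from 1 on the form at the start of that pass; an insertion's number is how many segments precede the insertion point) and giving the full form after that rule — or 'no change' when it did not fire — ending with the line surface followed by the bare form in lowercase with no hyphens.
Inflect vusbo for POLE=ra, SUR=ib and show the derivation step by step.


underlying: kib-vusbo-se
1. o -> e, u -> i / F C0 _: fires at position(s) 5: kibvisbose
surface: kibvisbose


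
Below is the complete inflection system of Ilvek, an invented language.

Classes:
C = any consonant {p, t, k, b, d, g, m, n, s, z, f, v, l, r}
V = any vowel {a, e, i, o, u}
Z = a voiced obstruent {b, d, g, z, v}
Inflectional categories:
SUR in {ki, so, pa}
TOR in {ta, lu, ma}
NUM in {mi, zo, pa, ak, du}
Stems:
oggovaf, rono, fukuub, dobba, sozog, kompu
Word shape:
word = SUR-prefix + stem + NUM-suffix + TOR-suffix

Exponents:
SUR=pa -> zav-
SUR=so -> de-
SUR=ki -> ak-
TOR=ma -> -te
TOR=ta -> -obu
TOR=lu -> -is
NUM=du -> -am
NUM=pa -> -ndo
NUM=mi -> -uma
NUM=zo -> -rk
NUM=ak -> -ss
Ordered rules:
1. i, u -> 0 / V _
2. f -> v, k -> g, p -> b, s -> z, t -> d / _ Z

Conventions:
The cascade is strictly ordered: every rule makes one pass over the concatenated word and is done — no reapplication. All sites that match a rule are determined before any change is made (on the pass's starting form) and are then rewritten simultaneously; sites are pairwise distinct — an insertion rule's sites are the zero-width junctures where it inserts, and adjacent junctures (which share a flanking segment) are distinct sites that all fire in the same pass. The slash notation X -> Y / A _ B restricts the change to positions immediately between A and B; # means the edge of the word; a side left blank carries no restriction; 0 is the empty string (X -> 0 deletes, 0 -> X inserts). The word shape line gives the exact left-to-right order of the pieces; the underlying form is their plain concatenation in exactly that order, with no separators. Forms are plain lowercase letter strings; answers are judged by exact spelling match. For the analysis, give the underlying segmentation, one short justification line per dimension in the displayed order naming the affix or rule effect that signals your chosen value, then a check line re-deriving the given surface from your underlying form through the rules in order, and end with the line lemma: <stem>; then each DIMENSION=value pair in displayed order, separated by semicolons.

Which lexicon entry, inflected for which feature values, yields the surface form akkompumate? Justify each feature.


underlying: ak-kompu-uma-te
SUR=ki - signalled by the affix ak-
TOR=ma - signalled by the affix -te
NUM=mi - signalled by the affix -uma
check: akkompuumate -> akkompumate -> akkompumate
lemma: kompu; SUR=ki; TOR=ma; NUM=mi


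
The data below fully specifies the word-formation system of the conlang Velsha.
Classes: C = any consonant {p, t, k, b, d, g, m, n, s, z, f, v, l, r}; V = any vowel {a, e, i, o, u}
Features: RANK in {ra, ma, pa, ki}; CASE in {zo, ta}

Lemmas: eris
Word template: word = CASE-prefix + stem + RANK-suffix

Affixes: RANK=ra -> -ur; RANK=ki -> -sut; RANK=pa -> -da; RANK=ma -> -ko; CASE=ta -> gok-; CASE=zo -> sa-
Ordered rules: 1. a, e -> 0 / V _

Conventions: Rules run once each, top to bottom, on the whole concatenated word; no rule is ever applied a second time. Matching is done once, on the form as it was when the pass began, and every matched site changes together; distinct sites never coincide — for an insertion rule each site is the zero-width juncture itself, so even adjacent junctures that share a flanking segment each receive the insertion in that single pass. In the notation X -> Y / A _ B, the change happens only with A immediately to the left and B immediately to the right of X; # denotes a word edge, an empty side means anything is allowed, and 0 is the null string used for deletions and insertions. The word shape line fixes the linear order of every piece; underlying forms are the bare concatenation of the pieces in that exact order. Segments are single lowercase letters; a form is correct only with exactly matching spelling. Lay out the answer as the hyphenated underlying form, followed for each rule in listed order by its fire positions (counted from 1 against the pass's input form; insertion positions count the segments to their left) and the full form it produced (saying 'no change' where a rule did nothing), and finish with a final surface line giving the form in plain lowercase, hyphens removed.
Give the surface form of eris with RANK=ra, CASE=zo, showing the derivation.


underlying: sa-eris-ur
1. a, e -> 0 / V _: fires at position(s) 3: sarisur
surface: sarisur


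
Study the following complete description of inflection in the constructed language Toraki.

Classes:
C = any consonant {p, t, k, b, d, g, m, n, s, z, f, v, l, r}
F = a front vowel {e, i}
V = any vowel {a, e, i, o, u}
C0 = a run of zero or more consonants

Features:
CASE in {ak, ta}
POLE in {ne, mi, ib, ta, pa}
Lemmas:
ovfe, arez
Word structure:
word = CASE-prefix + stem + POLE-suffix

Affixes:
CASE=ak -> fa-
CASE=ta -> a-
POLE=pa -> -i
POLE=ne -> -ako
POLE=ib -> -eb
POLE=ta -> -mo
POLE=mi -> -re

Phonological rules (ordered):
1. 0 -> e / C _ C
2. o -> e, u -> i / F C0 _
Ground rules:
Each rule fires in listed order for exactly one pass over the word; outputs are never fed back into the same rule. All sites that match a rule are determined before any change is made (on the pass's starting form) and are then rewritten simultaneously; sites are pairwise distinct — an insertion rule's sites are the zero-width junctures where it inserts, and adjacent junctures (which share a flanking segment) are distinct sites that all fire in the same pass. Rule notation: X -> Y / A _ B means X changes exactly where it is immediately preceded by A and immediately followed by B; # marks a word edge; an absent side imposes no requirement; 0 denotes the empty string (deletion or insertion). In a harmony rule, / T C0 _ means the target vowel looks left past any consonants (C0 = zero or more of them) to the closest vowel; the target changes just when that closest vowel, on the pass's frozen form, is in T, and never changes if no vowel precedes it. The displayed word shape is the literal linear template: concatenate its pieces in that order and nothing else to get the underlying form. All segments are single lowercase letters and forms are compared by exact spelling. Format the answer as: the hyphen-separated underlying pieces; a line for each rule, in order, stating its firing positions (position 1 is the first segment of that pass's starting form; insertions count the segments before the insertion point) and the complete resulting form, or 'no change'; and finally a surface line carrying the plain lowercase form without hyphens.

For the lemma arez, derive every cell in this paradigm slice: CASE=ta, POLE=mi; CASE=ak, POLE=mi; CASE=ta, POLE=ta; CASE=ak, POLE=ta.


cell CASE=ta, POLE=mi:
underlying: a-arez-re
1. 0 -> e / C _ C: inserts after position(s) 5: aarezere
2. o -> e, u -> i / F C0 _: no change
surface: aarezere

cell CASE=ak, POLE=mi:
underlying: fa-arez-re
1. 0 -> e / C _ C: inserts after position(s) 6: faarezere
2. o -> e, u -> i / F C0 _: no change
surface: faarezere

cell CASE=ta, POLE=ta:
underlying: a-arez-mo
1. 0 -> e / C _ C: inserts after position(s) 5: aarezemo
2. o -> e, u -> i / F C0 _: fires at position(s) 8: aarezeme
surface: aarezeme

cell CASE=ak, POLE=ta:
underlying: fa-arez-mo
1. 0 -> e / C _ C: inserts after position(s) 6: faarezemo
2. o -> e, u -> i / F C0 _: fires at position(s) 9: faarezeme
surface: faarezeme


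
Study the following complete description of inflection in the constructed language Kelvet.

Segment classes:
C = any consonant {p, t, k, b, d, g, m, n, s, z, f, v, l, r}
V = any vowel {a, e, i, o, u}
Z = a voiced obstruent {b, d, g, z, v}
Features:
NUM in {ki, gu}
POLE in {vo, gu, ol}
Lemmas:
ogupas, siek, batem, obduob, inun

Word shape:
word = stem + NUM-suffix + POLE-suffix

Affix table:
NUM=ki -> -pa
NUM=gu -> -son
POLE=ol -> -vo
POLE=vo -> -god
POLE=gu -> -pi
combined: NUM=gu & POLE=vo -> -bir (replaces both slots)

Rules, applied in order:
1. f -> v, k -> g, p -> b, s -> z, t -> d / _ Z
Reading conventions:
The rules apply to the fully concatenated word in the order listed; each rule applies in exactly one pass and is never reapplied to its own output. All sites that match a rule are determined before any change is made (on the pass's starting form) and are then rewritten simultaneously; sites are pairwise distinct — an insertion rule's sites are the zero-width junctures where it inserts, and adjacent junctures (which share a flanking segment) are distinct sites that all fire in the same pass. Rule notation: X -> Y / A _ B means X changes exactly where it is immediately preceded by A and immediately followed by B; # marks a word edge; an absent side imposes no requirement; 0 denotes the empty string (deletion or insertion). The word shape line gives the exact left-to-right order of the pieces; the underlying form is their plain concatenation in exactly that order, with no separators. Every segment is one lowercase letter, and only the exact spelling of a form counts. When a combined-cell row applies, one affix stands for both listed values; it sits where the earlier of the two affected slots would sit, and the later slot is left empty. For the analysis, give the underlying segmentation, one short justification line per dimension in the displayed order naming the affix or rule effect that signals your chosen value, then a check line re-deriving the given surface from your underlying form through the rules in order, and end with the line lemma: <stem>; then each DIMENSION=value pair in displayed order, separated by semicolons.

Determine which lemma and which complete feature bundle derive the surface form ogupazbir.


underlying: ogupas-bir
NUM=gu - signalled by the combined affix row
POLE=vo - signalled by the combined affix row
check: ogupasbir -> ogupazbir
lemma: ogupas; NUM=gu; POLE=vo


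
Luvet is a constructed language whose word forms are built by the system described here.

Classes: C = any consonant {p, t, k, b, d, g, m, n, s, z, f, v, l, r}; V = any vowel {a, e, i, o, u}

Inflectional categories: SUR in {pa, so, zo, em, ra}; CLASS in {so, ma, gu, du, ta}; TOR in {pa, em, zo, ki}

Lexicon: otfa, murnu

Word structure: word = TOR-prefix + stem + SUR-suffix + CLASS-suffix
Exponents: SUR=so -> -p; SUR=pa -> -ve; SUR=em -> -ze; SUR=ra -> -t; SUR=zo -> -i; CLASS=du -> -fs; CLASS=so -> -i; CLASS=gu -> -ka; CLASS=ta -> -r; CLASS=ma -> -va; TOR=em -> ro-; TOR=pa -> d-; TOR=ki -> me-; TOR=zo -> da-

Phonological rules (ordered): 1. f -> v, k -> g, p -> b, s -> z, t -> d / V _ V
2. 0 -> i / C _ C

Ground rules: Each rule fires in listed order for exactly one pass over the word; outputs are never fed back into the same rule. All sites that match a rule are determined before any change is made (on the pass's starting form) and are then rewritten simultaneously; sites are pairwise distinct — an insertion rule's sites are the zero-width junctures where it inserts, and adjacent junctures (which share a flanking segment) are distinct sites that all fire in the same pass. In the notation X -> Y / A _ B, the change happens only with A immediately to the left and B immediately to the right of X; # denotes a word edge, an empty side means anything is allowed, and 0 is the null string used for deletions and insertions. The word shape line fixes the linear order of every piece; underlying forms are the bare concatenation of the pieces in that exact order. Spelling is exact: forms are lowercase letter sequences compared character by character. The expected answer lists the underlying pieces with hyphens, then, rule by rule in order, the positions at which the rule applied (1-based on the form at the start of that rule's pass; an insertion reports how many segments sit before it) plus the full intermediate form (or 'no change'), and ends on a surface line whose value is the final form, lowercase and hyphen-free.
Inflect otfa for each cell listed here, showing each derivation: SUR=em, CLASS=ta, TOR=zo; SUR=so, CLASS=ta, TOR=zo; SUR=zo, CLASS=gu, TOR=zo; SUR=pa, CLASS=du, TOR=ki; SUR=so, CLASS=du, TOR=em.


cell SUR=em, CLASS=ta, TOR=zo:
underlying: da-otfa-ze-r
1. f -> v, k -> g, p -> b, s -> z, t -> d / V _ V: no change
2. 0 -> i / C _ C: inserts after position(s) 4: daotifazer
surface: daotifazer

cell SUR=so, CLASS=ta, TOR=zo:
underlying: da-otfa-p-r
1. f -> v, k -> g, p -> b, s -> z, t -> d / V _ V: no change
2. 0 -> i / C _ C: inserts after position(s) 4, 7: daotifapir
surface: daotifapir

cell SUR=zo, CLASS=gu, TOR=zo:
underlying: da-otfa-i-ka
1. f -> v, k -> g, p -> b, s -> z, t -> d / V _ V: fires at position(s) 8: daotfaiga
2. 0 -> i / C _ C: inserts after position(s) 4: daotifaiga
surface: daotifaiga

cell SUR=pa, CLASS=du, TOR=ki:
underlying: me-otfa-ve-fs
1. f -> v, k -> g, p -> b, s -> z, t -> d / V _ V: no change
2. 0 -> i / C _ C: inserts after position(s) 4, 9: meotifavefis
surface: meotifavefis

cell SUR=so, CLASS=du, TOR=em:
underlying: ro-otfa-p-fs
1. f -> v, k -> g, p -> b, s -> z, t -> d / V _ V: no change
2. 0 -> i / C _ C: inserts after position(s) 4, 7, 8: rootifapifis
surface: rootifapifis


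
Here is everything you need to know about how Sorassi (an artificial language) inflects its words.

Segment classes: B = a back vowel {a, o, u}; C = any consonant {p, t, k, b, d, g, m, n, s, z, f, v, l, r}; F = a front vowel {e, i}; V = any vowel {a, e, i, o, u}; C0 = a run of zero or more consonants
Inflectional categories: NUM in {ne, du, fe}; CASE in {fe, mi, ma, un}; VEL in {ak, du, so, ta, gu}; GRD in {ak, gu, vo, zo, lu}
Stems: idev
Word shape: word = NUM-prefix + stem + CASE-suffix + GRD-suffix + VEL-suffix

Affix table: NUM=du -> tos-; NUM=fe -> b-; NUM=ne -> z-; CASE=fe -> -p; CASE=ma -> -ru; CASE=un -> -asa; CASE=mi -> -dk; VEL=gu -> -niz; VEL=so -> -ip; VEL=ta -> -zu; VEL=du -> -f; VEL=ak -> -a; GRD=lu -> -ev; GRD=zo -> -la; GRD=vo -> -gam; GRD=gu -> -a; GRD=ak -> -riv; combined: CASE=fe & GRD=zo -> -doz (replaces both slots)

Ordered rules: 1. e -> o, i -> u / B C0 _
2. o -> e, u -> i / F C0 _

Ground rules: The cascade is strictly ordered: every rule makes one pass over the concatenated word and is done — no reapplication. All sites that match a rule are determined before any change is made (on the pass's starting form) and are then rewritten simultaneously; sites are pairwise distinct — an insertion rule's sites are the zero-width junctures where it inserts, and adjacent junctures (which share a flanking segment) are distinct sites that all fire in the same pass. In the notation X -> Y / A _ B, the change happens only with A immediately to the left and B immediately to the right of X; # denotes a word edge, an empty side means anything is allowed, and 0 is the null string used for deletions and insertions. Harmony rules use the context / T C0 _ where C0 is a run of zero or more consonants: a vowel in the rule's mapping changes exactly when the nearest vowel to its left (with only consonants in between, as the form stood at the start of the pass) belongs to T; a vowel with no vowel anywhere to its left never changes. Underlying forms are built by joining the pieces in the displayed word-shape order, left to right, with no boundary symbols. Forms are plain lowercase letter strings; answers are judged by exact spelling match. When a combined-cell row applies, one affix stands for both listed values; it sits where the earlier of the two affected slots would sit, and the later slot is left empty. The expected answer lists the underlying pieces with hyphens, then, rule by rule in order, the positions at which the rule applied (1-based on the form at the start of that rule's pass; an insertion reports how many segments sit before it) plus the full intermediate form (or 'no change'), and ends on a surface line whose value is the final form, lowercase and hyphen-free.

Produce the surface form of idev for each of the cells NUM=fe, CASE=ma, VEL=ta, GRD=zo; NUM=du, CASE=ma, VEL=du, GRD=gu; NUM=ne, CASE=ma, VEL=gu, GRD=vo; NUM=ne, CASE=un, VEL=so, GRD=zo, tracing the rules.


cell NUM=fe, CASE=ma, VEL=ta, GRD=zo:
underlying: b-idev-ru-la-zu
1. e -> o, i -> u / B C0 _: no change
2. o -> e, u -> i / F C0 _: fires at position(s) 7: bidevrilazu
surface: bidevrilazu

cell NUM=du, CASE=ma, VEL=du, GRD=gu:
underlying: tos-idev-ru-a-f
1. e -> o, i -> u / B C0 _: fires at position(s) 4: tosudevruaf
2. o -> e, u -> i / F C0 _: fires at position(s) 9: tosudevriaf
surface: tosudevriaf

cell NUM=ne, CASE=ma, VEL=gu, GRD=vo:
underlying: z-idev-ru-gam-niz
1. e -> o, i -> u / B C0 _: fires at position(s) 12: zidevrugamnuz
2. o -> e, u -> i / F C0 _: fires at position(s) 7: zidevrigamnuz
surface: zidevrigamnuz

cell NUM=ne, CASE=un, VEL=so, GRD=zo:
underlying: z-idev-asa-la-ip
1. e -> o, i -> u / B C0 _: fires at position(s) 11: zidevasalaup
2. o -> e, u -> i / F C0 _: no change
surface: zidevasalaup


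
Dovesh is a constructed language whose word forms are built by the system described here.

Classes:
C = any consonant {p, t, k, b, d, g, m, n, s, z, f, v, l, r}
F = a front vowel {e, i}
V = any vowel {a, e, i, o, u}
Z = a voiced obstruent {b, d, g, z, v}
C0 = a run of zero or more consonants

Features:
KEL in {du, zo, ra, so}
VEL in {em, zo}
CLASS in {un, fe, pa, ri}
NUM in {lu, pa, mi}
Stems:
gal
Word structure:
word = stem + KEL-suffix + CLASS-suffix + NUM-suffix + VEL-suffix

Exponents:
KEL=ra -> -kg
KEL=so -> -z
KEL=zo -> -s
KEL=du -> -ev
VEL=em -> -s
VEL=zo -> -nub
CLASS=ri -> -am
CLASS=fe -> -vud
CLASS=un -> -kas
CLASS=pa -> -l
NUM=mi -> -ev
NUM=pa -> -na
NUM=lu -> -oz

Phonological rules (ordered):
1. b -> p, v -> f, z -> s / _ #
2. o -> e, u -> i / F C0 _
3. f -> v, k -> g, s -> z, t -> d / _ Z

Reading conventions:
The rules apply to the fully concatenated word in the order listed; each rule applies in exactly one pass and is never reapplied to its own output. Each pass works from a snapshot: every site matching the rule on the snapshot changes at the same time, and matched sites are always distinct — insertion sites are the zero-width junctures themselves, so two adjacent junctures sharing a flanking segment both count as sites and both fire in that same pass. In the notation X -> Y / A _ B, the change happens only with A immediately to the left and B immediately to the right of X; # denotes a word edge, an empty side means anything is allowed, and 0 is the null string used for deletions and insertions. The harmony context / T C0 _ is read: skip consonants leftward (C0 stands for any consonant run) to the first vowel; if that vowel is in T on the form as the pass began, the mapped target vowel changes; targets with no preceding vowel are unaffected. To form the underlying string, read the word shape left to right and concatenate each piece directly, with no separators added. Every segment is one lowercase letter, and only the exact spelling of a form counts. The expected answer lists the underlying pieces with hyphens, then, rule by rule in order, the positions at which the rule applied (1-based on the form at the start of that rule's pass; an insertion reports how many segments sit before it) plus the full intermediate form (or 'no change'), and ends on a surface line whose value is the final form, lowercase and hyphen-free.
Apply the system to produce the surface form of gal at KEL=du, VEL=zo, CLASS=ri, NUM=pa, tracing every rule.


underlying: gal-ev-am-na-nub
1. b -> p, v -> f, z -> s / _ #: fires at position(s) 12: galevamnanup
2. o -> e, u -> i / F C0 _: no change
3. f -> v, k -> g, s -> z, t -> d / _ Z: no change
surface: galevamnanup


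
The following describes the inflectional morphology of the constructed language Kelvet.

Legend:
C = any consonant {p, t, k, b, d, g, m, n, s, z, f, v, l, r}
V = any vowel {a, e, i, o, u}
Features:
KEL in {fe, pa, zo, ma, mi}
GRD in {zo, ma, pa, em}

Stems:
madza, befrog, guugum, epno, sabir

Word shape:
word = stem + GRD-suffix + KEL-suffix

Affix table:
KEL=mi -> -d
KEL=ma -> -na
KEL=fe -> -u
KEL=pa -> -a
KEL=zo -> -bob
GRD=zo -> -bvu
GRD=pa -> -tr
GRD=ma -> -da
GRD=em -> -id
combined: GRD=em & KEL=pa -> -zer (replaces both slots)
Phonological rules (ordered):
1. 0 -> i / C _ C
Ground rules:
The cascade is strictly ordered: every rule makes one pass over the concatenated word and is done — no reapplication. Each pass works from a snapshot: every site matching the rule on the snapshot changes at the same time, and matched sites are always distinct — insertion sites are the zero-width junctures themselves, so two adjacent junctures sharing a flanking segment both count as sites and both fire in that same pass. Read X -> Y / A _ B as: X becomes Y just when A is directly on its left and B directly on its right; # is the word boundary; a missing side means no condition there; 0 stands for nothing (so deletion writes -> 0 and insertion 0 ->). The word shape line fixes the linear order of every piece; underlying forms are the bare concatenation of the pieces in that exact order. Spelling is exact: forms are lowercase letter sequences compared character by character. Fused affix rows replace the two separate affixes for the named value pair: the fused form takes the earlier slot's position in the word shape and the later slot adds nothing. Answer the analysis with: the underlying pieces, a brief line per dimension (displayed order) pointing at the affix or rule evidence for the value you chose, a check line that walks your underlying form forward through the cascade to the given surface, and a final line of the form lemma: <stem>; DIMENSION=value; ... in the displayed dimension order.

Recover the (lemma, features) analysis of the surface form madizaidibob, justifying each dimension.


underlying: madza-id-bob
KEL=zo - signalled by the affix -bob
GRD=em - signalled by the affix -id
check: madzaidbob -> madizaidibob
lemma: madza; KEL=zo; GRD=em


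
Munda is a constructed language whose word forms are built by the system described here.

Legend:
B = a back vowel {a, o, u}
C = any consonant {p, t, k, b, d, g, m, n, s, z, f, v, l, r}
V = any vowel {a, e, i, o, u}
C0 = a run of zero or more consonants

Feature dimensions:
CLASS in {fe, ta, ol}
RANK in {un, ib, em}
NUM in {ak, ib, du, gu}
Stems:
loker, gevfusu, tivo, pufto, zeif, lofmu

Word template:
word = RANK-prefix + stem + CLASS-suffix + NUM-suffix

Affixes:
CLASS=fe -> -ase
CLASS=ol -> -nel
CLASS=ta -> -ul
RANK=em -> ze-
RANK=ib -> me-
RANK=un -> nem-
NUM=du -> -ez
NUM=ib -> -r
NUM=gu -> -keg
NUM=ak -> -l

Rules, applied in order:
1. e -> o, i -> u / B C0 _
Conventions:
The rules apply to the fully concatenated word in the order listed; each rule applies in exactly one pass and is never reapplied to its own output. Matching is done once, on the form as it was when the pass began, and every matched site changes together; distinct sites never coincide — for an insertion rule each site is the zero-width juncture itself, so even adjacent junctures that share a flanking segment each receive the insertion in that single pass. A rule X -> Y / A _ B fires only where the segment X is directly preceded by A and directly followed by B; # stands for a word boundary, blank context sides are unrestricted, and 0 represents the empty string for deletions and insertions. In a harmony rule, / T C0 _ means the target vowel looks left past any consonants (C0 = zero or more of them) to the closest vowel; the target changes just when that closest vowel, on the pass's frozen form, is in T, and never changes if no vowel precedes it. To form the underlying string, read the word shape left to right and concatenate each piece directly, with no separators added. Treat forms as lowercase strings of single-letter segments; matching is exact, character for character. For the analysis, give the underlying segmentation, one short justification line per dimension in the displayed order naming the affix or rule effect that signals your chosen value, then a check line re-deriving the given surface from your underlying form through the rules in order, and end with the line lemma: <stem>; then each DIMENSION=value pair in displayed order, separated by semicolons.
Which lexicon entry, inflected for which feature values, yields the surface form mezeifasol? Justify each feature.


underlying: me-zeif-ase-l
CLASS=fe - signalled by the affix -ase
RANK=ib - signalled by the affix me-
NUM=ak - signalled by the affix -l
check: mezeifasel -> mezeifasol
lemma: zeif; CLASS=fe; RANK=ib; NUM=ak


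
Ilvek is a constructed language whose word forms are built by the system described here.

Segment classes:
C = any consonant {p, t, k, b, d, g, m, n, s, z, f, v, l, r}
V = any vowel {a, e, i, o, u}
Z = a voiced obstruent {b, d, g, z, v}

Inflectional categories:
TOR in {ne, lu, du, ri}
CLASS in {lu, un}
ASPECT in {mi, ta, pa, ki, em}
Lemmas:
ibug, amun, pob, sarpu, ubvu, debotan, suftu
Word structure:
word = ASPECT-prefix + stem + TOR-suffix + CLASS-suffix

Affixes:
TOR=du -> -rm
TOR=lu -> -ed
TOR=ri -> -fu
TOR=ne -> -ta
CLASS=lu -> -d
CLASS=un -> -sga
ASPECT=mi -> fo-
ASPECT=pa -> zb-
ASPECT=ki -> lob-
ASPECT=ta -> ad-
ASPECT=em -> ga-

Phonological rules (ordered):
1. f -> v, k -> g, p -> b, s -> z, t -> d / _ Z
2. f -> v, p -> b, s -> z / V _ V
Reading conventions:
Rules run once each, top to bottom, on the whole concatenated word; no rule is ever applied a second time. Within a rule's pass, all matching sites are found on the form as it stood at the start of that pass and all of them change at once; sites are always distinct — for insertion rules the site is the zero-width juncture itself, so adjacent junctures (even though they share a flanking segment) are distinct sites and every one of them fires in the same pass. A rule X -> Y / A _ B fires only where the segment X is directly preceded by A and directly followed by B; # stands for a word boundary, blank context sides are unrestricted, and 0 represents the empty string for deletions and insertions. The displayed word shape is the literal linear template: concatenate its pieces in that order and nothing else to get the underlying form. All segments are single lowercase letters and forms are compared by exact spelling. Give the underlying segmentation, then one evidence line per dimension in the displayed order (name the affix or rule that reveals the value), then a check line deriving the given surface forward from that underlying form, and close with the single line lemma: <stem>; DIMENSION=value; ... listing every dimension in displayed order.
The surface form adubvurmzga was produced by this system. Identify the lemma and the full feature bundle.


underlying: ad-ubvu-rm-sga
TOR=du - signalled by the affix -rm
CLASS=un - signalled by the affix -sga
ASPECT=ta - signalled by the affix ad-
check: adubvurmsga -> adubvurmzga -> adubvurmzga
lemma: ubvu; TOR=du; CLASS=un; ASPECT=ta


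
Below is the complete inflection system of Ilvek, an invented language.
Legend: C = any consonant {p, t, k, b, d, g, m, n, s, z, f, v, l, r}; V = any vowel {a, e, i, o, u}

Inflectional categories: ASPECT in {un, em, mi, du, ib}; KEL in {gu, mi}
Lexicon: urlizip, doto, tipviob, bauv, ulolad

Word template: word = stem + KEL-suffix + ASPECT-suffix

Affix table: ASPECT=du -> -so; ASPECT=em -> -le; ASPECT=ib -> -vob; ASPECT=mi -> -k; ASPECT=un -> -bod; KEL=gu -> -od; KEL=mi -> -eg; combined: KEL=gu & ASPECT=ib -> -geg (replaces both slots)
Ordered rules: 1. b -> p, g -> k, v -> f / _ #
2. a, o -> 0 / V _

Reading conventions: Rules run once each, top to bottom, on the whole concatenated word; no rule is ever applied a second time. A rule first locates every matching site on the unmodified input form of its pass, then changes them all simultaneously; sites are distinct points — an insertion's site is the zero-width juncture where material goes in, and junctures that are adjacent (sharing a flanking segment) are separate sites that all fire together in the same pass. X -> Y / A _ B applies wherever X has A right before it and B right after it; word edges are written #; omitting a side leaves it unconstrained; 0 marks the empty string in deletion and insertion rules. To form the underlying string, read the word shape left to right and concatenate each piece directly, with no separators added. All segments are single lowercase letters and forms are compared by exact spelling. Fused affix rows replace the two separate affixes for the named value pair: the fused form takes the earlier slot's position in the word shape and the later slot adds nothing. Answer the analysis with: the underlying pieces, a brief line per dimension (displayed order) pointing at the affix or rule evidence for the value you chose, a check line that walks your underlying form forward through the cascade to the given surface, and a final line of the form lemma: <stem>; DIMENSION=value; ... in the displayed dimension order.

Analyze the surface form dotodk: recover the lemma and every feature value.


underlying: doto-od-k
ASPECT=mi - signalled by the affix -k
KEL=gu - signalled by the affix -od
check: dotoodk -> dotoodk -> dotodk
lemma: doto; ASPECT=mi; KEL=gu
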